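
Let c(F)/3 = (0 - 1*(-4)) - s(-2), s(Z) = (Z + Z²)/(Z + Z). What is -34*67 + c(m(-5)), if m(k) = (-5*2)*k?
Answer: -4529/2 ≈ -2264.5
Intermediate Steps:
s(Z) = (Z + Z²)/(2*Z) (s(Z) = (Z + Z²)/((2*Z)) = (Z + Z²)*(1/(2*Z)) = (Z + Z²)/(2*Z))
m(k) = -10*k
c(F) = 27/2 (c(F) = 3*((0 - 1*(-4)) - (½ + (½)*(-2))) = 3*((0 + 4) - (½ - 1)) = 3*(4 - 1*(-½)) = 3*(4 + ½) = 3*(9/2) = 27/2)
-34*67 + c(m(-5)) = -34*67 + 27/2 = -2278 + 27/2 = -4529/2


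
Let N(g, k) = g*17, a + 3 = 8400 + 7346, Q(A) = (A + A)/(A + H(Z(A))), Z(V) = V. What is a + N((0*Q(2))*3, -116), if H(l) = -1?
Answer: 15743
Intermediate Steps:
Q(A) = 2*A/(-1 + A) (Q(A) = (A + A)/(A - 1) = (2*A)/(-1 + A) = 2*A/(-1 + A))
a = 15743 (a = -3 + (8400 + 7346) = -3 + 15746 = 15743)
N(g, k) = 17*g
a + N((0*Q(2))*3, -116) = 15743 + 17*((0*(2*2/(-1 + 2)))*3) = 15743 + 17*((0*(2*2/1))*3) = 15743 + 17*((0*(2*2*1))*3) = 15743 + 17*((0*4)*3) = 15743 + 17*(0*3) = 15743 + 17*0 = 15743 + 0 = 15743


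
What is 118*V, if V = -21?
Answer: -2478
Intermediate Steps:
118*V = 118*(-21) = -2478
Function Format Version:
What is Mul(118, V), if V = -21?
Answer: -2478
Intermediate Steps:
Mul(118, V) = Mul(118, -21) = -2478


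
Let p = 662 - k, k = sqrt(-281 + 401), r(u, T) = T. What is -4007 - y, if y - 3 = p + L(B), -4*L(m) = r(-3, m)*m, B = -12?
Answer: -4636 + 2*sqrt(30) ≈ -4625.0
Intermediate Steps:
k = 2*sqrt(30) (k = sqrt(120) = 2*sqrt(30) ≈ 10.954)
L(m) = -m**2/4 (L(m) = -m*m/4 = -m**2/4)
p = 662 - 2*sqrt(30) ≈ 651.05
y = 629 - 2*sqrt(30) (y = 3 + ((662 - 2*sqrt(30)) - 1/4*(-12)**2) = 3 + ((662 - 2*sqrt(30)) - 1/4*144) = 3 + ((662 - 2*sqrt(30)) - 36) = 3 + (626 - 2*sqrt(30)) = 629 - 2*sqrt(30) ≈ 618.05)
-4007 - y = -4007 - (629 - 2*sqrt(30)) = -4007 + (-629 + 2*sqrt(30)) = -4636 + 2*sqrt(30)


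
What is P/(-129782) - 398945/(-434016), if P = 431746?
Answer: -67804395973/28163732256 ≈ -2.4075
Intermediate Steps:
P/(-129782) - 398945/(-434016) = 431746/(-129782) - 398945/(-434016) = 431746*(-1/129782) - 398945*(-1/434016) = -215873/64891 + 398945/434016 = -67804395973/28163732256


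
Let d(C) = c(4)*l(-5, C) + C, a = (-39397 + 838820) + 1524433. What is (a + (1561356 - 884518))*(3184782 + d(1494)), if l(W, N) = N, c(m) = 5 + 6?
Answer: 9610352680740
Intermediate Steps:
c(m) = 11
a = 2323856 (a = 799423 + 1524433 = 2323856)
d(C) = 12*C (d(C) = 11*C + C = 12*C)
(a + (1561356 - 884518))*(3184782 + d(1494)) = (2323856 + (1561356 - 884518))*(3184782 + 12*1494) = (2323856 + 676838)*(3184782 + 17928) = 3000694*3202710 = 9610352680740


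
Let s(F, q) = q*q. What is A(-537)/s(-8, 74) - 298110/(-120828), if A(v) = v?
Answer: 130630477/55137844 ≈ 2.3692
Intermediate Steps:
s(F, q) = q**2
A(-537)/s(-8, 74) - 298110/(-120828) = -537/(74**2) - 298110/(-120828) = -537/5476 - 298110*(-1/120828) = -537*1/5476 + 49685/20138 = -537/5476 + 49685/20138 = 130630477/55137844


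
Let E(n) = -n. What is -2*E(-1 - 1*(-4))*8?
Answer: 48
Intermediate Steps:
-2*E(-1 - 1*(-4))*8 = -(-2)*(-1 - 1*(-4))*8 = -(-2)*(-1 + 4)*8 = -(-2)*3*8 = -2*(-3)*8 = 6*8 = 48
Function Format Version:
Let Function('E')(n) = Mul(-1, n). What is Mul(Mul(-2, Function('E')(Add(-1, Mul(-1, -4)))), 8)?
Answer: 48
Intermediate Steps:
Mul(Mul(-2, Function('E')(Add(-1, Mul(-1, -4)))), 8) = Mul(Mul(-2, Mul(-1, Add(-1, Mul(-1, -4)))), 8) = Mul(Mul(-2, Mul(-1, Add(-1, 4))), 8) = Mul(Mul(-2, Mul(-1, 3)), 8) = Mul(Mul(-2, -3), 8) = Mul(6, 8) = 48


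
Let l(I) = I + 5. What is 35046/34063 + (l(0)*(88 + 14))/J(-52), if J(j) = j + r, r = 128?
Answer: 10017813/1294394 ≈ 7.7394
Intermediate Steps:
l(I) = 5 + I
J(j) = 128 + j (J(j) = j + 128 = 128 + j)
35046/34063 + (l(0)*(88 + 14))/J(-52) = 35046/34063 + ((5 + 0)*(88 + 14))/(128 - 52) = 35046*(1/34063) + (5*102)/76 = 35046/34063 + 510*(1/76) = 35046/34063 + 255/38 = 10017813/1294394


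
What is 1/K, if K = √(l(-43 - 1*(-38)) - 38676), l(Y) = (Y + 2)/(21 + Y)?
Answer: -4*I*√618819/618819 ≈ -0.0050848*I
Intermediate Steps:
l(Y) = (2 + Y)/(21 + Y)
K = I*√618819/4 (K = √((2 + (-43 - 1*(-38)))/(21 + (-43 - 1*(-38))) - 38676) = √((2 + (-43 + 38))/(21 + (-43 + 38)) - 38676) = √((2 - 5)/(21 - 5) - 38676) = √(-3/16 - 38676) = √(-618819/16) = I*√618819/4 ≈ 196.66*I)
1/K = 1/(I*√618819/4) = -4*I*√618819/618819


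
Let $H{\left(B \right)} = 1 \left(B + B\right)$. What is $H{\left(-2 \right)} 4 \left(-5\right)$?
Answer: $80$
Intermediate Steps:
$H{\left(B \right)} = 2 B$ ($H{\left(B \right)} = 1 \cdot 2 B = 2 B$)
$H{\left(-2 \right)} 4 \left(-5\right) = 2 \left(-2\right) 4 \left(-5\right) = \left(-4\right) 4 \left(-5\right) = \left(-16\right) \left(-5\right) = 80$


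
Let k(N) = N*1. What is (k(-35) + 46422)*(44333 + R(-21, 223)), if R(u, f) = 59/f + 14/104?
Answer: 23847097329539/11596 ≈ 2.0565e+9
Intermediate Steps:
R(u, f) = 7/52 + 59/f (R(u, f) = 59/f + 14*(1/104) = 59/f + 7/52 = 7/52 + 59/f)
k(N) = N
(k(-35) + 46422)*(44333 + R(-21, 223)) = (-35 + 46422)*(44333 + (7/52 + 59/223)) = 46387*(44333 + (7/52 + 59*(1/223))) = 46387*(44333 + (7/52 + 59/223)) = 46387*(44333 + 4629/11596) = 46387*(514090097/11596) = 23847097329539/11596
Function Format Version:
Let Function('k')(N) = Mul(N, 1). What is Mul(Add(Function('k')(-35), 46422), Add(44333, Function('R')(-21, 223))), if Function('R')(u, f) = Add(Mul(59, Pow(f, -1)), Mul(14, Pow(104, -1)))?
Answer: Rational(23847097329539, 11596) ≈ 2.0565e+9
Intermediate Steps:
Function('R')(u, f) = Add(Rational(7, 52), Mul(59, Pow(f, -1))) (Function('R')(u, f) = Add(Mul(59, Pow(f, -1)), Mul(14, Rational(1, 104))) = Add(Mul(59, Pow(f, -1)), Rational(7, 52)) = Add(Rational(7, 52), Mul(59, Pow(f, -1))))
Function('k')(N) = N
Mul(Add(Function('k')(-35), 46422), Add(44333, Function('R')(-21, 223))) = Mul(Add(-35, 46422), Add(44333, Add(Rational(7, 52), Mul(59, Pow(223, -1))))) = Mul(46387, Add(44333, Add(Rational(7, 52), Mul(59, Rational(1, 223))))) = Mul(46387, Add(44333, Add(Rational(7, 52), Rational(59, 223)))) = Mul(46387, Add(44333, Rational(4629, 11596))) = Mul(46387, Rational(514090097, 11596)) = Rational(23847097329539, 11596)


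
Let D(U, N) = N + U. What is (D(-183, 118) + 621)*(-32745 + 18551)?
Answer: -7891864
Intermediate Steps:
(D(-183, 118) + 621)*(-32745 + 18551) = ((118 - 183) + 621)*(-32745 + 18551) = (-65 + 621)*(-14194) = 556*(-14194) = -7891864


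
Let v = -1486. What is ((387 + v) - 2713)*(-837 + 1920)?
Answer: -4128396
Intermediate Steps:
((387 + v) - 2713)*(-837 + 1920) = ((387 - 1486) - 2713)*(-837 + 1920) = (-1099 - 2713)*1083 = -3812*1083 = -4128396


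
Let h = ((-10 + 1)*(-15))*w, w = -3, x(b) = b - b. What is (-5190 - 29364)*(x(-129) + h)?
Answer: 13994370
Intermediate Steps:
x(b) = 0
h = -405 (h = ((-10 + 1)*(-15))*(-3) = -9*(-15)*(-3) = 135*(-3) = -405)
(-5190 - 29364)*(x(-129) + h) = (-5190 - 29364)*(0 - 405) = -34554*(-405) = 13994370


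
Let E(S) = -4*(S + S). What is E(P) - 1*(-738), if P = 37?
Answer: 442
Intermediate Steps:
E(S) = -8*S
E(P) - 1*(-738) = -8*37 - 1*(-738) = -296 + 738 = 442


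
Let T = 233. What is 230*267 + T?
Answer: 61643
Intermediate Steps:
230*267 + T = 230*267 + 233 = 61410 + 233 = 61643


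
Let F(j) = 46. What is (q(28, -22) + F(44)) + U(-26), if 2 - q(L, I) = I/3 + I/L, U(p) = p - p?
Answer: 2357/42 ≈ 56.119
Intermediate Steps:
U(p) = 0
q(L, I) = 2 - I/3 - I/L (q(L, I) = 2 - (I/3 + I/L) = 2 + (-I/3 - I/L) = 2 - I/3 - I/L)
(q(28, -22) + F(44)) + U(-26) = ((2 - ⅓*(-22) - 1*(-22)/28) + 46) + 0 = ((2 + 22/3 - 1*(-22)*1/28) + 46) + 0 = ((2 + 22/3 + 11/14) + 46) + 0 = (425/42 + 46) + 0 = 2357/42 + 0 = 2357/42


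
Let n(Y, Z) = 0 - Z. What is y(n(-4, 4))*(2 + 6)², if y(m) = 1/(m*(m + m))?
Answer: 2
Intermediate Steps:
n(Y, Z) = -Z
y(m) = 1/(2*m²) (y(m) = 1/(m*(2*m)) = 1/(2*m²))
y(n(-4, 4))*(2 + 6)² = (1/(2*(-1*4)²))*(2 + 6)² = ((½)/(-4)²)*8² = ((½)*(1/16))*64 = (1/32)*64 = 2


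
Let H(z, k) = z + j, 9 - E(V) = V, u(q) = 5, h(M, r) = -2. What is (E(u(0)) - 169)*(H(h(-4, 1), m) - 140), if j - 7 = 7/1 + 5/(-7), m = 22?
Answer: 148665/7 ≈ 21238.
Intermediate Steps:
E(V) = 9 - V
j = 93/7 (j = 7 + (7/1 + 5/(-7)) = 7 + (7*1 + 5*(-1/7)) = 7 + (7 - 5/7) = 7 + 44/7 = 93/7 ≈ 13.286)
H(z, k) = 93/7 + z (H(z, k) = z + 93/7 = 93/7 + z)
(E(u(0)) - 169)*(H(h(-4, 1), m) - 140) = ((9 - 1*5) - 169)*((93/7 - 2) - 140) = ((9 - 5) - 169)*(79/7 - 140) = (4 - 169)*(-901/7) = -165*(-901/7) = 148665/7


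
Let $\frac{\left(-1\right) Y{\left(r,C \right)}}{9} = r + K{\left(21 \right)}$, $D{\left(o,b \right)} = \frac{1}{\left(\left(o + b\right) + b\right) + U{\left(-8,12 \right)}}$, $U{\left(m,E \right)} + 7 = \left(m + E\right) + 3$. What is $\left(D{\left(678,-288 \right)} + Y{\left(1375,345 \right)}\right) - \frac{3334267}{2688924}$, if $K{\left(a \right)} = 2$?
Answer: $- \frac{11109047679}{896308} \approx -12394.0$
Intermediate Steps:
$U{\left(m,E \right)} = -4 + E + m$ ($U{\left(m,E \right)} = -7 + \left(\left(m + E\right) + 3\right) = -7 + \left(\left(E + m\right) + 3\right) = -7 + \left(3 + E + m\right) = -4 + E + m$)
$D{\left(o,b \right)} = \frac{1}{o + 2 b}$ ($D{\left(o,b \right)} = \frac{1}{\left(\left(o + b\right) + b\right) - 0} = \frac{1}{\left(\left(b + o\right) + b\right) + 0} = \frac{1}{\left(o + 2 b\right) + 0} = \frac{1}{o + 2 b}$)
$Y{\left(r,C \right)} = -18 - 9 r$ ($Y{\left(r,C \right)} = - 9 \left(r + 2\right) = - 9 \left(2 + r\right) = -18 - 9 r$)
$\left(D{\left(678,-288 \right)} + Y{\left(1375,345 \right)}\right) - \frac{3334267}{2688924} = \left(\frac{1}{678 + 2 \left(-288\right)} - 12393\right) - \frac{3334267}{2688924} = \left(\frac{1}{678 - 576} - 12393\right) - \frac{3334267}{2688924} = \left(\frac{1}{102} - 12393\right) - \frac{3334267}{2688924} = - \frac{1264085}{102} - \frac{3334267}{2688924} = - \frac{11109047679}{896308}$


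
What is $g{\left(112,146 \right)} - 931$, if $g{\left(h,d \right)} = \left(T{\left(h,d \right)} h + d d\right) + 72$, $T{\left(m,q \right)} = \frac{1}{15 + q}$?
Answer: $\frac{470527}{23} \approx 20458.0$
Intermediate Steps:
$g{\left(h,d \right)} = 72 + d^{2} + \frac{h}{15 + d}$ ($g{\left(h,d \right)} = \left(\frac{h}{15 + d} + d d\right) + 72 = \left(\frac{h}{15 + d} + d^{2}\right) + 72 = \left(d^{2} + \frac{h}{15 + d}\right) + 72 = 72 + d^{2} + \frac{h}{15 + d}$)
$g{\left(112,146 \right)} - 931 = \frac{112 + \left(15 + 146\right) \left(72 + 146^{2}\right)}{15 + 146} - 931 = \frac{112 + 161 \left(72 + 21316\right)}{161} - 931 = \frac{112 + 161 \cdot 21388}{161} - 931 = \frac{112 + 3443468}{161} - 931 = \frac{1}{161} \cdot 3443580 - 931 = \frac{491940}{23} - 931 = \frac{470527}{23}$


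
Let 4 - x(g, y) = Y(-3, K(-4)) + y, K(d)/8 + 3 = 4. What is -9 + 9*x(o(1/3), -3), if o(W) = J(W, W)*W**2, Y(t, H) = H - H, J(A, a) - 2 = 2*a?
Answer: 54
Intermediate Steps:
J(A, a) = 2 + 2*a
K(d) = 8 (K(d) = -24 + 8*4 = -24 + 32 = 8)
Y(t, H) = 0
o(W) = W**2*(2 + 2*W) (o(W) = (2 + 2*W)*W**2 = W**2*(2 + 2*W))
x(g, y) = 4 - y (x(g, y) = 4 - (0 + y) = 4 - y)
-9 + 9*x(o(1/3), -3) = -9 + 9*(4 - 1*(-3)) = -9 + 9*(4 + 3) = -9 + 9*7 = -9 + 63 = 54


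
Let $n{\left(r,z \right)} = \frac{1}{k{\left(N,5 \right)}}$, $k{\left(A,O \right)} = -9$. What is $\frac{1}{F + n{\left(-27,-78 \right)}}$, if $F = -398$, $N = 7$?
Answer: $- \frac{9}{3583} \approx -0.0025119$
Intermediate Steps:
$n{\left(r,z \right)} = - \frac{1}{9}$ ($n{\left(r,z \right)} = \frac{1}{-9} = - \frac{1}{9}$)
$\frac{1}{F + n{\left(-27,-78 \right)}} = \frac{1}{-398 - \frac{1}{9}} = \frac{1}{- \frac{3583}{9}} = - \frac{9}{3583}$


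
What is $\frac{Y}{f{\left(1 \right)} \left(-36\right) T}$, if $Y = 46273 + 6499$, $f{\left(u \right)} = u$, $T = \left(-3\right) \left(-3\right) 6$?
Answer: $- \frac{13193}{486} \approx -27.146$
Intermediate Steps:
$T = 54$ ($T = 9 \cdot 6 = 54$)
$Y = 52772$
$\frac{Y}{f{\left(1 \right)} \left(-36\right) T} = \frac{52772}{1 \left(-36\right) 54} = \frac{52772}{\left(-36\right) 54} = \frac{52772}{-1944} = 52772 \left(- \frac{1}{1944}\right) = - \frac{13193}{486}$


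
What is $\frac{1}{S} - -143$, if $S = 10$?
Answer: $\frac{1431}{10} \approx 143.1$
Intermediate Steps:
$\frac{1}{S} - -143 = \frac{1}{10} - -143 = \frac{1}{10} + 143 = \frac{1431}{10}$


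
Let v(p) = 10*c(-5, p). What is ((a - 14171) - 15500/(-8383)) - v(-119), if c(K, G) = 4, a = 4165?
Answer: -84200118/8383 ≈ -10044.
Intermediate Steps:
v(p) = 40 (v(p) = 10*4 = 40)
((a - 14171) - 15500/(-8383)) - v(-119) = ((4165 - 14171) - 15500/(-8383)) - 1*40 = (-10006 - 15500*(-1/8383)) - 40 = (-10006 + 15500/8383) - 40 = -83864798/8383 - 40 = -84200118/8383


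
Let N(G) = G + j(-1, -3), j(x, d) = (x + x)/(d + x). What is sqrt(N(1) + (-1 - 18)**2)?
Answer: 5*sqrt(58)/2 ≈ 19.039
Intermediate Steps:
j(x, d) = 2*x/(d + x) (j(x, d) = (2*x)/(d + x) = 2*x/(d + x))
N(G) = 1/2 + G (N(G) = G + 2*(-1)/(-3 - 1) = G + 2*(-1)/(-4) = G + 2*(-1)*(-1/4) = G + 1/2 = 1/2 + G)
sqrt(N(1) + (-1 - 18)**2) = sqrt((1/2 + 1) + (-1 - 18)**2) = sqrt(3/2 + (-19)**2) = sqrt(3/2 + 361) = sqrt(725/2) = 5*sqrt(58)/2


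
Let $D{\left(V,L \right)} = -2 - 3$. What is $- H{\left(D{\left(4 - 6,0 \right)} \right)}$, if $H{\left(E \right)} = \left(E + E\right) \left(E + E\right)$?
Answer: $-100$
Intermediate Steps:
$D{\left(V,L \right)} = -5$
$H{\left(E \right)} = 4 E^{2}$ ($H{\left(E \right)} = 2 E 2 E = 4 E^{2}$)
$- H{\left(D{\left(4 - 6,0 \right)} \right)} = - 4 \left(-5\right)^{2} = - 4 \cdot 25 = \left(-1\right) 100 = -100$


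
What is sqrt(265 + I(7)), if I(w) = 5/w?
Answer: 2*sqrt(3255)/7 ≈ 16.301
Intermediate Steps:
sqrt(265 + I(7)) = sqrt(265 + 5/7) = sqrt(1860/7) = 2*sqrt(3255)/7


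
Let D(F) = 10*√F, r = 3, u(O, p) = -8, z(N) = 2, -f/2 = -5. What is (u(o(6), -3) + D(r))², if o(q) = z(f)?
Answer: 364 - 160*√3 ≈ 86.872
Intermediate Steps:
f = 10 (f = -2*(-5) = 10)
o(q) = 2
(u(o(6), -3) + D(r))² = (-8 + 10*√3)²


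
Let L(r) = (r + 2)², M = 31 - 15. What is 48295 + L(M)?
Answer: 48619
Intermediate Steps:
M = 16
L(r) = (2 + r)²
48295 + L(M) = 48295 + (2 + 16)² = 48295 + 18² = 48295 + 324 = 48619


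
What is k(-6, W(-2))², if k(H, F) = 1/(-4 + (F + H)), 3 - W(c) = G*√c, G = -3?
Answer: I/(31*I + 42*√2) ≈ 0.0069058 + 0.013232*I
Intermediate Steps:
W(c) = 3 + 3*√c (W(c) = 3 - (-3)*√c = 3 + 3*√c)
k(H, F) = 1/(-4 + F + H)
k(-6, W(-2))² = (1/(-4 + (3 + 3*√(-2)) - 6))² = (1/(-4 + (3 + 3*(I*√2)) - 6))² = (1/(-4 + (3 + 3*I*√2) - 6))² = (1/(-7 + 3*I*√2))² = (-7 + 3*I*√2)⁻²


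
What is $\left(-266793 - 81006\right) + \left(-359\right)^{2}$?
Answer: $-218918$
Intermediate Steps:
$\left(-266793 - 81006\right) + \left(-359\right)^{2} = -347799 + 128881 = -218918$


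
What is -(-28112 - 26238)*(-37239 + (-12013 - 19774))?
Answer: -3751563100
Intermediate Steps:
-(-28112 - 26238)*(-37239 + (-12013 - 19774)) = -(-54350)*(-37239 - 31787) = -(-54350)*(-69026) = -1*3751563100 = -3751563100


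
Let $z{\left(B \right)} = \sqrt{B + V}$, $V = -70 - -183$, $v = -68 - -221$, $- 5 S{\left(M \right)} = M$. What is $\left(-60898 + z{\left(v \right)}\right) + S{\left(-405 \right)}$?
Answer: $-60817 + \sqrt{266} \approx -60801.0$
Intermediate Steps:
$S{\left(M \right)} = - \frac{M}{5}$
$v = 153$ ($v = -68 + 221 = 153$)
$V = 113$ ($V = -70 + 183 = 113$)
$z{\left(B \right)} = \sqrt{113 + B}$ ($z{\left(B \right)} = \sqrt{B + 113} = \sqrt{113 + B}$)
$\left(-60898 + z{\left(v \right)}\right) + S{\left(-405 \right)} = \left(-60898 + \sqrt{113 + 153}\right) - -81 = \left(-60898 + \sqrt{266}\right) + 81 = -60817 + \sqrt{266}$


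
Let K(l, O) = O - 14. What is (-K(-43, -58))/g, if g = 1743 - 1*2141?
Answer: -36/199 ≈ -0.18090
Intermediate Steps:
K(l, O) = -14 + O
g = -398 (g = 1743 - 2141 = -398)
(-K(-43, -58))/g = -(-14 - 58)/(-398) = -1*(-72)*(-1/398) = 72*(-1/398) = -36/199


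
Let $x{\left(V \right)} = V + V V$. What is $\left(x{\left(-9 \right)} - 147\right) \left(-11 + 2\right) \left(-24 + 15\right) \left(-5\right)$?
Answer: $30375$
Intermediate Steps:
$x{\left(V \right)} = V + V^{2}$
$\left(x{\left(-9 \right)} - 147\right) \left(-11 + 2\right) \left(-24 + 15\right) \left(-5\right) = \left(- 9 \left(1 - 9\right) - 147\right) \left(-11 + 2\right) \left(-24 + 15\right) \left(-5\right) = \left(\left(-9\right) \left(-8\right) - 147\right) \left(-9\right) \left(-9\right) \left(-5\right) = \left(72 - 147\right) 81 \left(-5\right) = \left(-75\right) \left(-405\right) = 30375$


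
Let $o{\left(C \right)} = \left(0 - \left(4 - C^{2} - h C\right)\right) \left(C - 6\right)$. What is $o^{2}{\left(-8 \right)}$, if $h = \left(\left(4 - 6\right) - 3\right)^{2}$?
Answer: $3841600$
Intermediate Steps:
$h = 25$ ($h = \left(\left(4 - 6\right) - 3\right)^{2} = \left(-2 - 3\right)^{2} = \left(-5\right)^{2} = 25$)
$o{\left(C \right)} = \left(-6 + C\right) \left(-4 + C^{2} + 25 C\right)$ ($o{\left(C \right)} = \left(0 - \left(4 - C^{2} - 25 C\right)\right) \left(C - 6\right) = \left(0 + \left(-4 + C^{2} + 25 C\right)\right) \left(-6 + C\right) = \left(-4 + C^{2} + 25 C\right) \left(-6 + C\right) = \left(-6 + C\right) \left(-4 + C^{2} + 25 C\right)$)
$o^{2}{\left(-8 \right)} = \left(24 + \left(-8\right)^{3} - -1232 + 19 \left(-8\right)^{2}\right)^{2} = \left(24 - 512 + 1232 + 19 \cdot 64\right)^{2} = \left(24 - 512 + 1232 + 1216\right)^{2} = 1960^{2} = 3841600$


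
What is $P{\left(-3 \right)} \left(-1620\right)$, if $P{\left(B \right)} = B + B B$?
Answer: $-9720$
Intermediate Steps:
$P{\left(B \right)} = B + B^{2}$
$P{\left(-3 \right)} \left(-1620\right) = - 3 \left(1 - 3\right) \left(-1620\right) = \left(-3\right) \left(-2\right) \left(-1620\right) = 6 \left(-1620\right) = -9720$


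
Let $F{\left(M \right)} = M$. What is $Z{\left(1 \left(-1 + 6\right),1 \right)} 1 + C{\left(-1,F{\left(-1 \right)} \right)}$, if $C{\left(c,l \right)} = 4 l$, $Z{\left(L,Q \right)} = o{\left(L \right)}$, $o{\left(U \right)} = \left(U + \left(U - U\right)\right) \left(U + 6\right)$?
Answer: $51$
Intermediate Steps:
$o{\left(U \right)} = U \left(6 + U\right)$ ($o{\left(U \right)} = \left(U + 0\right) \left(6 + U\right) = U \left(6 + U\right)$)
$Z{\left(L,Q \right)} = L \left(6 + L\right)$
$Z{\left(1 \left(-1 + 6\right),1 \right)} 1 + C{\left(-1,F{\left(-1 \right)} \right)} = 1 \left(-1 + 6\right) \left(6 + 1 \left(-1 + 6\right)\right) 1 + 4 \left(-1\right) = 1 \cdot 5 \left(6 + 1 \cdot 5\right) 1 - 4 = 5 \left(6 + 5\right) 1 - 4 = 5 \cdot 11 \cdot 1 - 4 = 55 \cdot 1 - 4 = 55 - 4 = 51$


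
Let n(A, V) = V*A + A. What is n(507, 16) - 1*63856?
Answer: -55237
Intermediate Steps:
n(A, V) = A + A*V (n(A, V) = A*V + A = A + A*V)
n(507, 16) - 1*63856 = 507*(1 + 16) - 1*63856 = 507*17 - 63856 = 8619 - 63856 = -55237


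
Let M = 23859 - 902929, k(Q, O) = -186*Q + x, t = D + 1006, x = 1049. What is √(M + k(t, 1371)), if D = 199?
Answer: I*√1102151 ≈ 1049.8*I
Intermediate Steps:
t = 1205 (t = 199 + 1006 = 1205)
k(Q, O) = 1049 - 186*Q (k(Q, O) = -186*Q + 1049 = 1049 - 186*Q)
M = -879070
√(M + k(t, 1371)) = √(-879070 + (1049 - 186*1205)) = √(-879070 + (1049 - 224130)) = √(-879070 - 223081) = √(-1102151) = I*√1102151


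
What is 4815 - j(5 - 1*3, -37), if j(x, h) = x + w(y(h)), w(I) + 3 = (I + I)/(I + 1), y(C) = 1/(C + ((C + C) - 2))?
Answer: 269697/56 ≈ 4816.0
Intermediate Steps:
y(C) = 1/(-2 + 3*C) (y(C) = 1/(C + (2*C - 2)) = 1/(C + (-2 + 2*C)) = 1/(-2 + 3*C))
w(I) = -3 + 2*I/(1 + I) (w(I) = -3 + (I + I)/(I + 1) = -3 + (2*I)/(1 + I) = -3 + 2*I/(1 + I))
j(x, h) = x + (-3 - 1/(-2 + 3*h))/(1 + 1/(-2 + 3*h))
4815 - j(5 - 1*3, -37) = 4815 - (5 - 9*(-37) + (5 - 1*3)*(-1 + 3*(-37)))/(-1 + 3*(-37)) = 4815 - (5 + 333 + (5 - 3)*(-1 - 111))/(-1 - 111) = 4815 - (5 + 333 + 2*(-112))/(-112) = 4815 - (-1)*(5 + 333 - 224)/112 = 4815 - (-1)*114/112 = 4815 - 1*(-57/56) = 4815 + 57/56 = 269697/56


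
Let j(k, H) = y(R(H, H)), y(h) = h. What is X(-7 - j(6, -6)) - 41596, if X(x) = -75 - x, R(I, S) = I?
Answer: -41670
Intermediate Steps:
j(k, H) = H
X(-7 - j(6, -6)) - 41596 = (-75 - (-7 - 1*(-6))) - 41596 = (-75 - (-7 + 6)) - 41596 = (-75 - 1*(-1)) - 41596 = (-75 + 1) - 41596 = -74 - 41596 = -41670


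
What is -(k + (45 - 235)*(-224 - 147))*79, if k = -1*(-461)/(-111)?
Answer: -618090391/111 ≈ -5.5684e+6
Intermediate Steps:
k = -461/111 (k = 461*(-1/111) = -461/111 ≈ -4.1532)
-(k + (45 - 235)*(-224 - 147))*79 = -(-461/111 + (45 - 235)*(-224 - 147))*79 = -(-461/111 - 190*(-371))*79 = -(-461/111 + 70490)*79 = -7823929*79/111 = -1*618090391/111 = -618090391/111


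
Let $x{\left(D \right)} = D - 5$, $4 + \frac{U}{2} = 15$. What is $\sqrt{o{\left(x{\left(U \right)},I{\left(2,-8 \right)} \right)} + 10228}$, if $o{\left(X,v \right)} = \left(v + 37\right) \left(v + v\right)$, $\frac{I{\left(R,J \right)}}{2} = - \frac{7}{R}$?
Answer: $4 \sqrt{613} \approx 99.035$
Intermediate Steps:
$U = 22$ ($U = -8 + 2 \cdot 15 = -8 + 30 = 22$)
$x{\left(D \right)} = -5 + D$ ($x{\left(D \right)} = D - 5 = -5 + D$)
$I{\left(R,J \right)} = - \frac{14}{R}$ ($I{\left(R,J \right)} = 2 \left(- \frac{7}{R}\right) = - \frac{14}{R}$)
$o{\left(X,v \right)} = 2 v \left(37 + v\right)$ ($o{\left(X,v \right)} = \left(37 + v\right) 2 v = 2 v \left(37 + v\right)$)
$\sqrt{o{\left(x{\left(U \right)},I{\left(2,-8 \right)} \right)} + 10228} = \sqrt{2 \left(- \frac{14}{2}\right) \left(37 - \frac{14}{2}\right) + 10228} = \sqrt{2 \left(\left(-14\right) \frac{1}{2}\right) \left(37 - 7\right) + 10228} = \sqrt{2 \left(-7\right) \left(37 - 7\right) + 10228} = \sqrt{2 \left(-7\right) 30 + 10228} = \sqrt{-420 + 10228} = \sqrt{9808} = 4 \sqrt{613}$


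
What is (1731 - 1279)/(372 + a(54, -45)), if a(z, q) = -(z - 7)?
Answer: 452/325 ≈ 1.3908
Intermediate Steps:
a(z, q) = 7 - z (a(z, q) = -(-7 + z) = 7 - z)
(1731 - 1279)/(372 + a(54, -45)) = (1731 - 1279)/(372 + (7 - 1*54)) = 452/(372 + (7 - 54)) = 452/(372 - 47) = 452/325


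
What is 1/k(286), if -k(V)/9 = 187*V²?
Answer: -1/137662668 ≈ -7.2641e-9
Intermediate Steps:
k(V) = -1683*V²
1/k(286) = 1/(-1683*286²) = 1/(-1683*81796) = 1/(-137662668) = -1/137662668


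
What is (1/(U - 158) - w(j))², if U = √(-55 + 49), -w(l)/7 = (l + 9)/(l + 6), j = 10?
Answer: (2792734*√6 + 220404935*I)/(256*(158*√6 + 12479*I)) ≈ 68.993 - 0.0016296*I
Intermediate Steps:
w(l) = -7*(9 + l)/(6 + l) (w(l) = -7*(l + 9)/(l + 6) = -7*(9 + l)/(6 + l))
U = I*√6 (U = √(-6) = I*√6 ≈ 2.4495*I)
(1/(U - 158) - w(j))² = (1/(I*√6 - 158) - 7*(-9 - 1*10)/(6 + 10))² = (1/(-158 + I*√6) - 7*(-9 - 10)/16)² = (1/(-158 + I*√6) - 7*(-19)/16)² = (1/(-158 + I*√6) - 1*(-133/16))² = (1/(-158 + I*√6) + 133/16)² = (133/16 + 1/(-158 + I*√6))²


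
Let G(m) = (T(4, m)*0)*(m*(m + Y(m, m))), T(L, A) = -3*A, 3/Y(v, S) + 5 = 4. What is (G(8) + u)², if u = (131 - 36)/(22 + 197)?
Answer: 9025/47961 ≈ 0.18817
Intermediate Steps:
Y(v, S) = -3 (Y(v, S) = 3/(-5 + 4) = 3/(-1) = 3*(-1) = -3)
u = 95/219 ≈ 0.43379
G(m) = 0 (G(m) = (-3*m*0)*(m*(m - 3)) = 0*(m*(-3 + m)) = 0)
(G(8) + u)² = (0 + 95/219)² = (95/219)² = 9025/47961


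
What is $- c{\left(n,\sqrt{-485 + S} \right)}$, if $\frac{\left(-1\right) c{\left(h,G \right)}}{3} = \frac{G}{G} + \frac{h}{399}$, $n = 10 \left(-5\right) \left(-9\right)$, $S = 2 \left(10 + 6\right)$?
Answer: $\frac{849}{133} \approx 6.3835$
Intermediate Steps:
$S = 32$ ($S = 2 \cdot 16 = 32$)
$n = 450$ ($n = \left(-50\right) \left(-9\right) = 450$)
$c{\left(h,G \right)} = -3 - \frac{h}{133}$ ($c{\left(h,G \right)} = - 3 \left(\frac{G}{G} + \frac{h}{399}\right) = - 3 \left(1 + h \frac{1}{399}\right) = - 3 \left(1 + \frac{h}{399}\right) = -3 - \frac{h}{133}$)
$- c{\left(n,\sqrt{-485 + S} \right)} = - (-3 - \frac{450}{133}) = \left(-1\right) \left(- \frac{849}{133}\right) = \frac{849}{133}$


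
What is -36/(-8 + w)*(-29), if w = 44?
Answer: 29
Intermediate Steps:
-36/(-8 + w)*(-29) = -36/(-8 + 44)*(-29) = -36/36*(-29) = -36*1/36*(-29) = -1*(-29) = 29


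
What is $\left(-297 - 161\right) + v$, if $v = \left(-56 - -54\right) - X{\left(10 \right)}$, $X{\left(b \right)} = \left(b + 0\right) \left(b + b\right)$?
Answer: $-660$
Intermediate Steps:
$X{\left(b \right)} = 2 b^{2}$ ($X{\left(b \right)} = b 2 b = 2 b^{2}$)
$v = -202$ ($v = \left(-56 - -54\right) - 2 \cdot 10^{2} = \left(-56 + 54\right) - 2 \cdot 100 = -2 - 200 = -202$)
$\left(-297 - 161\right) + v = \left(-297 - 161\right) - 202 = -458 - 202 = -660$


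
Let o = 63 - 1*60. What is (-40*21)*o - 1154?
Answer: -3674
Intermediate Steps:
o = 3 (o = 63 - 60 = 3)
(-40*21)*o - 1154 = -40*21*3 - 1154 = -840*3 - 1154 = -2520 - 1154 = -3674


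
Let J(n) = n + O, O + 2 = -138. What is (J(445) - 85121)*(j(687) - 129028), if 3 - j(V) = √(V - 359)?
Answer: 10943384400 + 169632*√82 ≈ 1.0945e+10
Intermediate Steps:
O = -140 (O = -2 - 138 = -140)
j(V) = 3 - √(-359 + V) (j(V) = 3 - √(V - 359) = 3 - √(-359 + V))
J(n) = -140 + n (J(n) = n - 140 = -140 + n)
(J(445) - 85121)*(j(687) - 129028) = ((-140 + 445) - 85121)*((3 - √(-359 + 687)) - 129028) = (305 - 85121)*((3 - √328) - 129028) = -84816*((3 - 2*√82) - 129028) = -84816*(-129025 - 2*√82) = 10943384400 + 169632*√82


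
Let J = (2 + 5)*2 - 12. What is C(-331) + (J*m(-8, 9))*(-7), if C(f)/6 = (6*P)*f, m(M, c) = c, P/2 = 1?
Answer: -23958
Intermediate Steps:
P = 2 (P = 2*1 = 2)
J = 2 (J = 7*2 - 12 = 14 - 12 = 2)
C(f) = 72*f (C(f) = 6*((6*2)*f) = 6*(12*f) = 72*f)
C(-331) + (J*m(-8, 9))*(-7) = 72*(-331) + (2*9)*(-7) = -23832 + 18*(-7) = -23832 - 126 = -23958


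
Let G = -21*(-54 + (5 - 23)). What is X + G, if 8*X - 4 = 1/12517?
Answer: 151455701/100136 ≈ 1512.5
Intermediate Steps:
X = 50069/100136 (X = 1/2 + (1/8)/12517 = 1/2 + (1/8)*(1/12517) = 1/2 + 1/100136 = 50069/100136 ≈ 0.50001)
G = 1512 (G = -21*(-54 - 18) = -21*(-72) = 1512)
X + G = 50069/100136 + 1512 = 151455701/100136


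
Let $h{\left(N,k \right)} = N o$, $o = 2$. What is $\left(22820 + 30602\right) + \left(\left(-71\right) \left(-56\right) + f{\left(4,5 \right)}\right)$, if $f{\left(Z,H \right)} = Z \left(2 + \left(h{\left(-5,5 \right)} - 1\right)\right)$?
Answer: $57362$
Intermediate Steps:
$h{\left(N,k \right)} = 2 N$ ($h{\left(N,k \right)} = N 2 = 2 N$)
$f{\left(Z,H \right)} = - 9 Z$ ($f{\left(Z,H \right)} = Z \left(2 + \left(2 \left(-5\right) - 1\right)\right) = Z \left(2 - 11\right) = Z \left(-9\right) = - 9 Z$)
$\left(22820 + 30602\right) + \left(\left(-71\right) \left(-56\right) + f{\left(4,5 \right)}\right) = \left(22820 + 30602\right) - -3940 = 53422 + \left(3976 - 36\right) = 53422 + 3940 = 57362$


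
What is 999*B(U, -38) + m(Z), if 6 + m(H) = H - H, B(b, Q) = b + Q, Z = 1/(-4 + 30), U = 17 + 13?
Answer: -7998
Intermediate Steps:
U = 30
Z = 1/26 ≈ 0.038462
B(b, Q) = Q + b
m(H) = -6 (m(H) = -6 + (H - H) = -6 + 0 = -6)
999*B(U, -38) + m(Z) = 999*(-38 + 30) - 6 = 999*(-8) - 6 = -7992 - 6 = -7998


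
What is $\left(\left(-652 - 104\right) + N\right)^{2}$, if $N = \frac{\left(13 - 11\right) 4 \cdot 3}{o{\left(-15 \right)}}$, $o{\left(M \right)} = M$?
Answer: $\frac{14348944}{25} \approx 5.7396 \cdot 10^{5}$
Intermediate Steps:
$N = - \frac{8}{5}$ ($N = \frac{\left(13 - 11\right) 4 \cdot 3}{-15} = 2 \cdot 12 \left(- \frac{1}{15}\right) = 24 \left(- \frac{1}{15}\right) = - \frac{8}{5} \approx -1.6$)
$\left(\left(-652 - 104\right) + N\right)^{2} = \left(\left(-652 - 104\right) - \frac{8}{5}\right)^{2} = \left(-756 - \frac{8}{5}\right)^{2} = \left(- \frac{3788}{5}\right)^{2} = \frac{14348944}{25}$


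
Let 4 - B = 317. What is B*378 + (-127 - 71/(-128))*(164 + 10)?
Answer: -8980191/64 ≈ -1.4032e+5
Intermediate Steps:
B = -313 (B = 4 - 1*317 = 4 - 317 = -313)
B*378 + (-127 - 71/(-128))*(164 + 10) = -313*378 + (-127 - 71/(-128))*(164 + 10) = -118314 + (-127 - 71*(-1/128))*174 = -118314 + (-127 + 71/128)*174 = -118314 - 16185/128*174 = -118314 - 1408095/64 = -8980191/64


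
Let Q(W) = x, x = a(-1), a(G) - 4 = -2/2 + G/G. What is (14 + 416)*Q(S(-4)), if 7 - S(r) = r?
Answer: 1720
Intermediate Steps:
S(r) = 7 - r
a(G) = 4 (a(G) = 4 + (-2/2 + G/G) = 4 + (-2*1/2 + 1) = 4 + (-1 + 1) = 4 + 0 = 4)
x = 4
Q(W) = 4
(14 + 416)*Q(S(-4)) = (14 + 416)*4 = 430*4 = 1720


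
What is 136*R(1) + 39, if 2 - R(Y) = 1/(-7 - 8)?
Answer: 4801/15 ≈ 320.07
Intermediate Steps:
R(Y) = 31/15 (R(Y) = 2 - 1/(-7 - 8) = 2 - 1/(-15) = 2 - 1*(-1/15) = 2 + 1/15 = 31/15)
136*R(1) + 39 = 136*(31/15) + 39 = 4216/15 + 39 = 4801/15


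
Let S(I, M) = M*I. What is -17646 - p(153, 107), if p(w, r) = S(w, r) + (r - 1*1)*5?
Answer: -34547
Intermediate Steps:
S(I, M) = I*M
p(w, r) = -5 + 5*r + r*w (p(w, r) = w*r + (r - 1*1)*5 = r*w + (r - 1)*5 = r*w + (-1 + r)*5 = r*w + (-5 + 5*r) = -5 + 5*r + r*w)
-17646 - p(153, 107) = -17646 - (-5 + 5*107 + 107*153) = -17646 - (-5 + 535 + 16371) = -17646 - 1*16901 = -17646 - 16901 = -34547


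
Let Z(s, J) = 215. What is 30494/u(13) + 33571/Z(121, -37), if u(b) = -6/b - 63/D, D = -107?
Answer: 9125630177/38055 ≈ 2.3980e+5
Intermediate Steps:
u(b) = 63/107 - 6/b (u(b) = -6/b - 63/(-107) = -6/b - 63*(-1/107) = -6/b + 63/107 = 63/107 - 6/b)
30494/u(13) + 33571/Z(121, -37) = 30494/(63/107 - 6/13) + 33571/215 = 30494/(177/1391) + 33571/215 = 30494*(1391/177) + 33571/215 = 42417154/177 + 33571/215 = 9125630177/38055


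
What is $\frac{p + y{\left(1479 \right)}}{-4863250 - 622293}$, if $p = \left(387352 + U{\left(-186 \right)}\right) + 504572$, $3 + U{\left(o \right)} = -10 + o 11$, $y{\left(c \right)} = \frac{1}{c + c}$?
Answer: $- \frac{2632220671}{16226236194} \approx -0.16222$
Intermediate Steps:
$y{\left(c \right)} = \frac{1}{2 c}$
$U{\left(o \right)} = -13 + 11 o$ ($U{\left(o \right)} = -3 + \left(-10 + o 11\right) = -3 + \left(-10 + 11 o\right) = -13 + 11 o$)
$p = 889865$ ($p = \left(387352 + \left(-13 + 11 \left(-186\right)\right)\right) + 504572 = \left(387352 - 2059\right) + 504572 = 385293 + 504572 = 889865$)
$\frac{p + y{\left(1479 \right)}}{-4863250 - 622293} = \frac{889865 + \frac{1}{2 \cdot 1479}}{-4863250 - 622293} = \frac{889865 + \frac{1}{2} \cdot \frac{1}{1479}}{-5485543} = \left(889865 + \frac{1}{2958}\right) \left(- \frac{1}{5485543}\right) = \frac{2632220671}{2958} \left(- \frac{1}{5485543}\right) = - \frac{2632220671}{16226236194}$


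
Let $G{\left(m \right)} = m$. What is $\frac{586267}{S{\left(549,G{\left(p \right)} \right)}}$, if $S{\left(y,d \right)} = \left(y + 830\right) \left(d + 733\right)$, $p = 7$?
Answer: $\frac{586267}{1020460} \approx 0.57451$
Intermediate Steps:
$S{\left(y,d \right)} = \left(733 + d\right) \left(830 + y\right)$ ($S{\left(y,d \right)} = \left(830 + y\right) \left(733 + d\right) = \left(733 + d\right) \left(830 + y\right)$)
$\frac{586267}{S{\left(549,G{\left(p \right)} \right)}} = \frac{586267}{608390 + 733 \cdot 549 + 830 \cdot 7 + 7 \cdot 549} = \frac{586267}{608390 + 402417 + 5810 + 3843} = \frac{586267}{1020460}$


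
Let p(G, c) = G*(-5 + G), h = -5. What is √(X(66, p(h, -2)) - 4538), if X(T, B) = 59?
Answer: I*√4479 ≈ 66.925*I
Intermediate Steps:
√(X(66, p(h, -2)) - 4538) = √(59 - 4538) = √(-4479) = I*√4479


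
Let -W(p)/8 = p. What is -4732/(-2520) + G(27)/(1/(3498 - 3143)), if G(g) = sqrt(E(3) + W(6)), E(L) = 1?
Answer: 169/90 + 355*I*sqrt(47) ≈ 1.8778 + 2433.8*I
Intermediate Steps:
W(p) = -8*p
G(g) = I*sqrt(47) (G(g) = sqrt(1 - 8*6) = sqrt(1 - 48) = sqrt(-47) = I*sqrt(47))
-4732/(-2520) + G(27)/(1/(3498 - 3143)) = -4732/(-2520) + (I*sqrt(47))/(1/(3498 - 3143)) = -4732*(-1/2520) + (I*sqrt(47))/(1/355) = 169/90 + (I*sqrt(47))/(1/355) = 169/90 + (I*sqrt(47))*355 = 169/90 + 355*I*sqrt(47)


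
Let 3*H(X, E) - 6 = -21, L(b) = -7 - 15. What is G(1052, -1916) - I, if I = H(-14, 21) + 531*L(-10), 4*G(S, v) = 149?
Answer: 46897/4 ≈ 11724.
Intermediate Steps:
G(S, v) = 149/4 (G(S, v) = (1/4)*149 = 149/4)
L(b) = -22
H(X, E) = -5 (H(X, E) = 2 + (1/3)*(-21) = 2 - 7 = -5)
I = -11687 (I = -5 + 531*(-22) = -5 - 11682 = -11687)
G(1052, -1916) - I = 149/4 - 1*(-11687) = 149/4 + 11687 = 46897/4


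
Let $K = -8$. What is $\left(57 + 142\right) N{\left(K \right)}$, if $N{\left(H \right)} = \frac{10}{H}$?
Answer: $- \frac{995}{4} \approx -248.75$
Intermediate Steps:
$\left(57 + 142\right) N{\left(K \right)} = \left(57 + 142\right) \frac{10}{-8} = 199 \cdot 10 \left(- \frac{1}{8}\right) = 199 \left(- \frac{5}{4}\right) = - \frac{995}{4}$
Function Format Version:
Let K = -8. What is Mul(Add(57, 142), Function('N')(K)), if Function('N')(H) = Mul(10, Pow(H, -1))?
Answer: Rational(-995, 4) ≈ -248.75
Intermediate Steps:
Mul(Add(57, 142), Function('N')(K)) = Mul(Add(57, 142), Mul(10, Pow(-8, -1))) = Mul(199, Mul(10, Rational(-1, 8))) = Mul(199, Rational(-5, 4)) = Rational(-995, 4)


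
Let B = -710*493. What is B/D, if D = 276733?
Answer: -350030/276733 ≈ -1.2649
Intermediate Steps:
B = -350030
B/D = -350030/276733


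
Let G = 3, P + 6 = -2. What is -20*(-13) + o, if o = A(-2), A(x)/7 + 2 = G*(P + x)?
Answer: 36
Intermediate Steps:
P = -8 (P = -6 - 2 = -8)
A(x) = -182 + 21*x (A(x) = -14 + 7*(3*(-8 + x)) = -14 + 7*(-24 + 3*x) = -14 + (-168 + 21*x) = -182 + 21*x)
o = -224 (o = -182 + 21*(-2) = -182 - 42 = -224)
-20*(-13) + o = -20*(-13) - 224 = 260 - 224 = 36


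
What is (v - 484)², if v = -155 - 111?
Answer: 562500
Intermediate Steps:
v = -266
(v - 484)² = (-266 - 484)² = (-750)² = 562500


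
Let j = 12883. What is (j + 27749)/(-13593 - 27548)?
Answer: -40632/41141 ≈ -0.98763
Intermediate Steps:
(j + 27749)/(-13593 - 27548) = (12883 + 27749)/(-13593 - 27548) = 40632/(-41141) = 40632*(-1/41141) = -40632/41141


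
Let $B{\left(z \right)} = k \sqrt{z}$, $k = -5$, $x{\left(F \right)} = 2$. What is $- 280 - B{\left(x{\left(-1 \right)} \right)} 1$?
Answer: $- 1400 \sqrt{2} \approx -1979.9$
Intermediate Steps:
$B{\left(z \right)} = - 5 \sqrt{z}$
$- 280 - B{\left(x{\left(-1 \right)} \right)} 1 = - 280 - \left(-5\right) \sqrt{2} \cdot 1 = - 280 \cdot 5 \sqrt{2} \cdot 1 = - 280 \cdot 5 \sqrt{2} = - 1400 \sqrt{2}$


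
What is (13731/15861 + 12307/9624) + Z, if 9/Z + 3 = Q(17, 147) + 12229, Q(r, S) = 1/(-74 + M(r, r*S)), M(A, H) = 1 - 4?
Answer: 102757320602941/47900448525288 ≈ 2.1452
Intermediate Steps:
M(A, H) = -3
Q(r, S) = -1/77 (Q(r, S) = 1/(-74 - 3) = 1/(-77) = -1/77)
Z = 693/941401 (Z = 9/(-3 + (-1/77 + 12229)) = 9/(-3 + 941632/77) = 9/(941401/77) = 9*(77/941401) = 693/941401 ≈ 0.00073614)
(13731/15861 + 12307/9624) + Z = (13731/15861 + 12307/9624) + 693/941401 = (13731*(1/15861) + 12307*(1/9624)) + 693/941401 = (4577/5287 + 12307/9624) + 693/941401 = 109116157/50882088 + 693/941401 = 102757320602941/47900448525288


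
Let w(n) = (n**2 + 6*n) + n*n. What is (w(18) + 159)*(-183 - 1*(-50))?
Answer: -121695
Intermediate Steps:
w(n) = 2*n**2 + 6*n (w(n) = (n**2 + 6*n) + n**2 = 2*n**2 + 6*n)
(w(18) + 159)*(-183 - 1*(-50)) = (2*18*(3 + 18) + 159)*(-183 - 1*(-50)) = (2*18*21 + 159)*(-183 + 50) = (756 + 159)*(-133) = 915*(-133) = -121695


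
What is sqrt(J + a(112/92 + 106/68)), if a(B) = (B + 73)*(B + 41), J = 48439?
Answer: sqrt(31650155917)/782 ≈ 227.50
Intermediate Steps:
a(B) = (41 + B)*(73 + B) (a(B) = (73 + B)*(41 + B) = (41 + B)*(73 + B))
sqrt(J + a(112/92 + 106/68)) = sqrt(48439 + (2993 + (112/92 + 106/68)**2 + 114*(112/92 + 106/68))) = sqrt(48439 + (2993 + (112*(1/92) + 106*(1/68))**2 + 114*(112*(1/92) + 106*(1/68)))) = sqrt(48439 + (2993 + (28/23 + 53/34)**2 + 114*(28/23 + 53/34))) = sqrt(48439 + (2993 + (2171/782)**2 + 114*(2171/782))) = sqrt(48439 + (2993 + 4713241/611524 + 123747/391)) = sqrt(48439 + 2028544881/611524) = sqrt(31650155917/611524) = sqrt(31650155917)/782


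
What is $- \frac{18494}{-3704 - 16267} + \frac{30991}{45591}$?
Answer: $\frac{69622915}{43357041} \approx 1.6058$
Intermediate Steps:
$- \frac{18494}{-3704 - 16267} + \frac{30991}{45591} = - \frac{18494}{-3704 - 16267} + 30991 \cdot \frac{1}{45591} = - \frac{18494}{-19971} + \frac{30991}{45591} = \left(-18494\right) \left(- \frac{1}{19971}\right) + \frac{30991}{45591} = \frac{2642}{2853} + \frac{30991}{45591} = \frac{69622915}{43357041}$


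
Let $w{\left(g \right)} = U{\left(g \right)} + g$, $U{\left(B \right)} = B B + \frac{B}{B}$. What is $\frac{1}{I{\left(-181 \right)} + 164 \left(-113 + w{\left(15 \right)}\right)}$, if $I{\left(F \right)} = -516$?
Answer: $\frac{1}{20476} \approx 4.8838 \cdot 10^{-5}$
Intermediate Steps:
$U{\left(B \right)} = 1 + B^{2}$ ($U{\left(B \right)} = B^{2} + 1 = 1 + B^{2}$)
$w{\left(g \right)} = 1 + g + g^{2}$ ($w{\left(g \right)} = \left(1 + g^{2}\right) + g = 1 + g + g^{2}$)
$\frac{1}{I{\left(-181 \right)} + 164 \left(-113 + w{\left(15 \right)}\right)} = \frac{1}{-516 + 164 \left(-113 + \left(1 + 15 + 15^{2}\right)\right)} = \frac{1}{-516 + 164 \left(-113 + \left(1 + 15 + 225\right)\right)} = \frac{1}{-516 + 164 \left(-113 + 241\right)} = \frac{1}{-516 + 164 \cdot 128} = \frac{1}{-516 + 20992} = \frac{1}{20476}$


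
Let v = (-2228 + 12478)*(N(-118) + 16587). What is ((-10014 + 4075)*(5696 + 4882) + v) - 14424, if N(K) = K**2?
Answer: 249900584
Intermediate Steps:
v = 312737750 (v = (-2228 + 12478)*((-118)**2 + 16587) = 10250*(13924 + 16587) = 10250*30511 = 312737750)
((-10014 + 4075)*(5696 + 4882) + v) - 14424 = ((-10014 + 4075)*(5696 + 4882) + 312737750) - 14424 = (-5939*10578 + 312737750) - 14424 = (-62822742 + 312737750) - 14424 = 249915008 - 14424 = 249900584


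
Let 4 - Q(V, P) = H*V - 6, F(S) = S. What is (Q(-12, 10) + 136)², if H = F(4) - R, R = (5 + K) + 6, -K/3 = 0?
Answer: 3844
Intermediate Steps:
K = 0 (K = -3*0 = 0)
R = 11 (R = (5 + 0) + 6 = 5 + 6 = 11)
H = -7 (H = 4 - 1*11 = 4 - 11 = -7)
Q(V, P) = 10 + 7*V (Q(V, P) = 4 - (-7*V - 6) = 4 - (-6 - 7*V) = 4 + (6 + 7*V) = 10 + 7*V)
(Q(-12, 10) + 136)² = ((10 + 7*(-12)) + 136)² = ((10 - 84) + 136)² = (-74 + 136)² = 62² = 3844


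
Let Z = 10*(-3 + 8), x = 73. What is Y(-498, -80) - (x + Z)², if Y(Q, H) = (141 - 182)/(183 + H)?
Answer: -1558328/103 ≈ -15129.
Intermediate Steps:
Z = 50 (Z = 10*5 = 50)
Y(Q, H) = -41/(183 + H)
Y(-498, -80) - (x + Z)² = -41/(183 - 80) - (73 + 50)² = -41/103 - 1*123² = -41*1/103 - 1*15129 = -41/103 - 15129 = -1558328/103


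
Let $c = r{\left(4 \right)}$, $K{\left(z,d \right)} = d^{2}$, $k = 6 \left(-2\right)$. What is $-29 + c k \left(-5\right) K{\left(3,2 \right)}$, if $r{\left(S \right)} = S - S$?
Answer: $-29$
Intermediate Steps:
$k = -12$
$r{\left(S \right)} = 0$
$c = 0$
$-29 + c k \left(-5\right) K{\left(3,2 \right)} = -29 + 0 \left(-12\right) \left(-5\right) 2^{2} = -29 + 0 \cdot 60 \cdot 4 = -29 + 0 \cdot 240 = -29 + 0 = -29$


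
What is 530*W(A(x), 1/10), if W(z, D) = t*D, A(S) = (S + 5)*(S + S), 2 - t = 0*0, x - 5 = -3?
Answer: 106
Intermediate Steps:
x = 2 (x = 5 - 3 = 2)
t = 2 (t = 2 - 0*0 = 2 - 1*0 = 2 + 0 = 2)
A(S) = 2*S*(5 + S) (A(S) = (5 + S)*(2*S) = 2*S*(5 + S))
W(z, D) = 2*D
530*W(A(x), 1/10) = 530*(2/10) = 530*(2*(⅒)) = 530*(⅕) = 106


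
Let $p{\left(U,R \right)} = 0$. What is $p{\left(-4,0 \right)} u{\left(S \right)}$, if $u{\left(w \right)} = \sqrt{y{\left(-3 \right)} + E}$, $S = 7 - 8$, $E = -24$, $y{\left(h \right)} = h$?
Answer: $0$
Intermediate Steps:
$S = -1$
$u{\left(w \right)} = 3 i \sqrt{3}$ ($u{\left(w \right)} = \sqrt{-3 - 24} = \sqrt{-27} = 3 i \sqrt{3}$)
$p{\left(-4,0 \right)} u{\left(S \right)} = 0 \cdot 3 i \sqrt{3} = 0$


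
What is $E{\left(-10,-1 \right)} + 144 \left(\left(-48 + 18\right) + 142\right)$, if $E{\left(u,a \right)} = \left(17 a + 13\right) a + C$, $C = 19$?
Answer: $16151$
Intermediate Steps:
$E{\left(u,a \right)} = 19 + a \left(13 + 17 a\right)$ ($E{\left(u,a \right)} = \left(17 a + 13\right) a + 19 = \left(13 + 17 a\right) a + 19 = a \left(13 + 17 a\right) + 19 = 19 + a \left(13 + 17 a\right)$)
$E{\left(-10,-1 \right)} + 144 \left(\left(-48 + 18\right) + 142\right) = \left(19 + 13 \left(-1\right) + 17 \left(-1\right)^{2}\right) + 144 \left(\left(-48 + 18\right) + 142\right) = \left(19 - 13 + 17 \cdot 1\right) + 144 \left(-30 + 142\right) = \left(19 - 13 + 17\right) + 144 \cdot 112 = 23 + 16128 = 16151$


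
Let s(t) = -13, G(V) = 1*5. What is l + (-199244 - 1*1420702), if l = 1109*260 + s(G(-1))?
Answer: -1331619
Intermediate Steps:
G(V) = 5
l = 288327 (l = 1109*260 - 13 = 288340 - 13 = 288327)
l + (-199244 - 1*1420702) = 288327 + (-199244 - 1*1420702) = 288327 + (-199244 - 1420702) = 288327 - 1619946 = -1331619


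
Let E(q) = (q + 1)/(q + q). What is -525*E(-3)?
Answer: -175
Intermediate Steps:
E(q) = (1 + q)/(2*q) (E(q) = (1 + q)/((2*q)) = (1 + q)*(1/(2*q)) = (1 + q)/(2*q))
-525*E(-3) = -525*(1 - 3)/(2*(-3)) = -525*(-1)*(-2)/(2*3) = -525*1/3 = -175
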